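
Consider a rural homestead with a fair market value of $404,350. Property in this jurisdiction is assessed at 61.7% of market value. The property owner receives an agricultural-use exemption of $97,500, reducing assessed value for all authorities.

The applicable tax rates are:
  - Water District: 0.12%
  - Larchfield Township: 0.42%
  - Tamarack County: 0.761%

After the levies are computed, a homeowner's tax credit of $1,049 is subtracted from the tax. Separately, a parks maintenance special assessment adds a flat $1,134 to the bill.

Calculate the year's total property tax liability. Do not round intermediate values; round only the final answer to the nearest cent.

$2,062.31

Assessed value = $404,350 × 0.617 = $249,483.95
Taxable value = $249,483.95 − $97,500 = $151,983.95
Water District: $151,983.95 × 0.0012 = $182.38074
Larchfield Township: $151,983.95 × 0.0042 = $638.33259
Tamarack County: $151,983.95 × 0.00761 = $1,156.5978595
Levies subtotal = $1,977.3111895
After credit = $1,977.3111895 − $1,049 = $928.3111895
Total = $928.3111895 + $1,134 = $2,062.3111895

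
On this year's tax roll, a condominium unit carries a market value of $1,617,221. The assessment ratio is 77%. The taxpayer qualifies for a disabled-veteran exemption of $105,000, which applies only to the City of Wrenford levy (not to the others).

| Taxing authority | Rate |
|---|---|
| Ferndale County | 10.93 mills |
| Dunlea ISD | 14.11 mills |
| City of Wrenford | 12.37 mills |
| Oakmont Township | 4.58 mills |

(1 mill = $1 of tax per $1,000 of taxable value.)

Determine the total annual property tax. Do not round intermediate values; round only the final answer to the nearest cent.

Assessed value = $1,617,221 × 0.77 = $1,245,260.17
Ferndale County: $1,245,260.17 × 0.01093 = $13,610.6936581
Dunlea ISD: $1,245,260.17 × 0.01411 = $17,570.6209987
City of Wrenford: ($1,245,260.17 − $105,000) × 0.01237 = $1,140,260.17 × 0.01237 = $14,105.0183029
Oakmont Township: $1,245,260.17 × 0.00458 = $5,703.2915786
Total = $50,989.6245383

$50,989.62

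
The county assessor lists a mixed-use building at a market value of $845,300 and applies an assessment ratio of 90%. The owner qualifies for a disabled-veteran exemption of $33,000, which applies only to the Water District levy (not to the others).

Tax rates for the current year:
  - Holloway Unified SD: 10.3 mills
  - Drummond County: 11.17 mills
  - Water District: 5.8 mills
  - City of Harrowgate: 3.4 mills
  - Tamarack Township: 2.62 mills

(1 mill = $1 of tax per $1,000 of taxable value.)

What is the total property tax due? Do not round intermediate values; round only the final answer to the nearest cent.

$25,134.63

Assessed value = $845,300 × 0.9 = $760,770
Holloway Unified SD: $760,770 × 0.0103 = $7,835.931
Drummond County: $760,770 × 0.01117 = $8,497.8009
Water District: ($760,770 − $33,000) × 0.0058 = $727,770 × 0.0058 = $4,221.066
City of Harrowgate: $760,770 × 0.0034 = $2,586.618
Tamarack Township: $760,770 × 0.00262 = $1,993.2174
Total = $25,134.6333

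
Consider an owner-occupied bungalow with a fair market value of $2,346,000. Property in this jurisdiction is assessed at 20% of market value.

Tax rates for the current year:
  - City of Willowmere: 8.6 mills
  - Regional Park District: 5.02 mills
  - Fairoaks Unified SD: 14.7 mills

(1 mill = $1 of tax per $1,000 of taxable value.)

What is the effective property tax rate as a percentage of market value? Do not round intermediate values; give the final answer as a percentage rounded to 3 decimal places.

0.566%

Assessed value = $2,346,000 × 0.2 = $469,200
City of Willowmere: $469,200 × 0.0086 = $4,035.12
Regional Park District: $469,200 × 0.00502 = $2,355.384
Fairoaks Unified SD: $469,200 × 0.0147 = $6,897.24
Total tax = $13,287.744
Effective rate = $13,287.744 ÷ $2,346,000 = 0.566% of market value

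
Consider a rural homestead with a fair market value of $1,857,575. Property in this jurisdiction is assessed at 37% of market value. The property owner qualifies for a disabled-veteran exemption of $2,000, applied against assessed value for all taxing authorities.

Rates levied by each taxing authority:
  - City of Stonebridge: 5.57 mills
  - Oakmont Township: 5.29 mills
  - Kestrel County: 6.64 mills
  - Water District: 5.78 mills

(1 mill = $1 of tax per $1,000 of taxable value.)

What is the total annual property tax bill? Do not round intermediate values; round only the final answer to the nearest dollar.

Assessed value = $1,857,575 × 0.37 = $687,302.75
Taxable value = $687,302.75 − $2,000 = $685,302.75
City of Stonebridge: $685,302.75 × 0.00557 = $3,817.1363175
Oakmont Township: $685,302.75 × 0.00529 = $3,625.2515475
Kestrel County: $685,302.75 × 0.00664 = $4,550.41026
Water District: $685,302.75 × 0.00578 = $3,961.049895
Total = $3,817.1363175 + $3,625.2515475 + $4,550.41026 + $3,961.049895 = $15,953.84802

$15,954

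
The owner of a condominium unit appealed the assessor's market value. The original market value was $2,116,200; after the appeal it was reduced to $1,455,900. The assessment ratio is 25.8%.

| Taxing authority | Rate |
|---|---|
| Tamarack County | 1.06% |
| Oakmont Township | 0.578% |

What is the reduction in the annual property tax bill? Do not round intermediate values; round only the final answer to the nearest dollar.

$2,790

Old assessed value = $2,116,200 × 0.258 = $545,979.6
New assessed value = $1,455,900 × 0.258 = $375,622.2
Combined rate = 0.0106 + 0.00578 = 0.01638
Old tax = $545,979.6 × 0.01638 = $8,943.145848
New tax = $375,622.2 × 0.01638 = $6,152.691636
Reduction = $8,943.145848 − $6,152.691636 = $2,790.454212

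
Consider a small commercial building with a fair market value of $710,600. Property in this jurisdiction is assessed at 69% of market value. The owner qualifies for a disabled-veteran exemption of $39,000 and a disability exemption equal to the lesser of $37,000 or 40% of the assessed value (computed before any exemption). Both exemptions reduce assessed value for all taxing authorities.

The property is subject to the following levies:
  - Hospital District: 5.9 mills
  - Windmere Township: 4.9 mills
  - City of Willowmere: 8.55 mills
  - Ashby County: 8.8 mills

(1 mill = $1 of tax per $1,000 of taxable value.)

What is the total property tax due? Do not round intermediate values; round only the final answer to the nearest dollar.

$11,663

Assessed value = $710,600 × 0.69 = $490,314
Disability exemption = min($37,000, 40% × $490,314) = min($37,000, $196,125.6) = $37,000 (dollar cap binds)
Taxable value = $490,314 − $39,000 − $37,000 = $414,314
Hospital District: $414,314 × 0.0059 = $2,444.4526
Windmere Township: $414,314 × 0.0049 = $2,030.1386
City of Willowmere: $414,314 × 0.00855 = $3,542.3847
Ashby County: $414,314 × 0.0088 = $3,645.9632
Total = $11,662.9391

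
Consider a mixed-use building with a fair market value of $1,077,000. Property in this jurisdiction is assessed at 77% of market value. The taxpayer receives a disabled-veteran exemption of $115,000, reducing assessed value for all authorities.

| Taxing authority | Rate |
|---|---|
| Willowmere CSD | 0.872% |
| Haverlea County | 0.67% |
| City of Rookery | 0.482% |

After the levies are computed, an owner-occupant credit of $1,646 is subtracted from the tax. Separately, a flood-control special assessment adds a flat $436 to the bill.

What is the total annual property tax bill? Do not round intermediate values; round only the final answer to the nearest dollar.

$13,247

Assessed value = $1,077,000 × 0.77 = $829,290
Taxable value = $829,290 − $115,000 = $714,290
Willowmere CSD: $714,290 × 0.00872 = $6,228.6088
Haverlea County: $714,290 × 0.0067 = $4,785.743
City of Rookery: $714,290 × 0.00482 = $3,442.8778
Levies subtotal = $14,457.2296
After credit = $14,457.2296 − $1,646 = $12,811.2296
Total = $12,811.2296 + $436 = $13,247.2296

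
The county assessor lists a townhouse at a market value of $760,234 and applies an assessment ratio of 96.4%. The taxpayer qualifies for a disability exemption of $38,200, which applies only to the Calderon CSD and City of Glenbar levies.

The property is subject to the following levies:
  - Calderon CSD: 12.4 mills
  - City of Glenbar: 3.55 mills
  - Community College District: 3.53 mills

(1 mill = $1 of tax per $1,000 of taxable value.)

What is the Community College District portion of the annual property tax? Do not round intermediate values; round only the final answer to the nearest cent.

Assessed value = $760,234 × 0.964 = $732,865.576
Community College District taxable value = $732,865.576 (exemption does not apply)
Community College District levy = $732,865.576 × 0.00353 = $2,587.01548328

$2,587.02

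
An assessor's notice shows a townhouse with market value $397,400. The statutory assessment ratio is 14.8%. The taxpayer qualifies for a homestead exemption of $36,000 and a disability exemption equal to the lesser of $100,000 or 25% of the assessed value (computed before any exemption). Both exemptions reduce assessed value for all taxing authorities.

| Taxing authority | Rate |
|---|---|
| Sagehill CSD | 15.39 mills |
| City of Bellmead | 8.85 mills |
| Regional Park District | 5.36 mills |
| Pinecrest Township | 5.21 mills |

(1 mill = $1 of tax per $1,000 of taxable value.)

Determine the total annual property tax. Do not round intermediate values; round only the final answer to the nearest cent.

$282.36

Assessed value = $397,400 × 0.148 = $58,815.2
Disability exemption = min($100,000, 25% × $58,815.2) = min($100,000, $14,703.8) = $14,703.8 (percentage binds)
Taxable value = $58,815.2 − $36,000 − $14,703.8 = $8,111.4
Sagehill CSD: $8,111.4 × 0.01539 = $124.834446
City of Bellmead: $8,111.4 × 0.00885 = $71.78589
Regional Park District: $8,111.4 × 0.00536 = $43.477104
Pinecrest Township: $8,111.4 × 0.00521 = $42.260394
Total = $282.357834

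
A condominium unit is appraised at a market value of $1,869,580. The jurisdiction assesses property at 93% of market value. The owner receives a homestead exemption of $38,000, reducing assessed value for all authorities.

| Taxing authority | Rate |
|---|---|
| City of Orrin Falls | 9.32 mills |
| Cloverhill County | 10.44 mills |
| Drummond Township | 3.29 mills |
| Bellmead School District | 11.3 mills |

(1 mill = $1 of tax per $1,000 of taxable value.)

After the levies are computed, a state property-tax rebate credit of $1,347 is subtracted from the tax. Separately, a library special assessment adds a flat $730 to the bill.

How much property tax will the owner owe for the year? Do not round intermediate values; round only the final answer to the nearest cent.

Assessed value = $1,869,580 × 0.93 = $1,738,709.4
Taxable value = $1,738,709.4 − $38,000 = $1,700,709.4
City of Orrin Falls: $1,700,709.4 × 0.00932 = $15,850.611608
Cloverhill County: $1,700,709.4 × 0.01044 = $17,755.406136
Drummond Township: $1,700,709.4 × 0.00329 = $5,595.333926
Bellmead School District: $1,700,709.4 × 0.0113 = $19,218.01622
Levies subtotal = $58,419.36789
After credit = $58,419.36789 − $1,347 = $57,072.36789
Total = $57,072.36789 + $730 = $57,802.36789

$57,802.37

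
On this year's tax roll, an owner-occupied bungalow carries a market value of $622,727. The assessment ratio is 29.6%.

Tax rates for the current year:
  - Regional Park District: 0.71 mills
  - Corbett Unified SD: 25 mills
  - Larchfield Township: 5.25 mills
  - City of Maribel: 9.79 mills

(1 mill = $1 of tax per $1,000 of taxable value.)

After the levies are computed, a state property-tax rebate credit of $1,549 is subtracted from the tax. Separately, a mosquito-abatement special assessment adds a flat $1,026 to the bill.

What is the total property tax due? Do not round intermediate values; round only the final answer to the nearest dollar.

Assessed value = $622,727 × 0.296 = $184,327.192
Regional Park District: $184,327.192 × 0.00071 = $130.87230632
Corbett Unified SD: $184,327.192 × 0.025 = $4,608.1798
Larchfield Township: $184,327.192 × 0.00525 = $967.717758
City of Maribel: $184,327.192 × 0.00979 = $1,804.56320968
Levies subtotal = $7,511.333074
After credit = $7,511.333074 − $1,549 = $5,962.333074
Total = $5,962.333074 + $1,026 = $6,988.333074

$6,988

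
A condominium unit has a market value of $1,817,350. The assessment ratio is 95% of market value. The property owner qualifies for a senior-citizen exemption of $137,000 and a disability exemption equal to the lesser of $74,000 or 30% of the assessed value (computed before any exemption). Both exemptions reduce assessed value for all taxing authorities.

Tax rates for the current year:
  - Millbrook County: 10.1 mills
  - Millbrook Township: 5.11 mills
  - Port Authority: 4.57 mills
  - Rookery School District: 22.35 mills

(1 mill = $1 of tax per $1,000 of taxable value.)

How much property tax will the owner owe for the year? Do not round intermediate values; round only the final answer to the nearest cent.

Assessed value = $1,817,350 × 0.95 = $1,726,482.5
Disability exemption = min($74,000, 30% × $1,726,482.5) = min($74,000, $517,944.75) = $74,000 (dollar cap binds)
Taxable value = $1,726,482.5 − $137,000 − $74,000 = $1,515,482.5
Millbrook County: $1,515,482.5 × 0.0101 = $15,306.37325
Millbrook Township: $1,515,482.5 × 0.00511 = $7,744.115575
Port Authority: $1,515,482.5 × 0.00457 = $6,925.755025
Rookery School District: $1,515,482.5 × 0.02235 = $33,871.033875
Total = $63,847.277725

$63,847.28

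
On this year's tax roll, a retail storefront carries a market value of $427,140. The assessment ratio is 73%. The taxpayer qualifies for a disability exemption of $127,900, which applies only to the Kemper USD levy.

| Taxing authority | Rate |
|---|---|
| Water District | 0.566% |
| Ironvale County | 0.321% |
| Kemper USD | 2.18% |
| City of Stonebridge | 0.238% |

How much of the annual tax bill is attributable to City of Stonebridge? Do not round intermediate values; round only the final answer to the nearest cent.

$742.11

Assessed value = $427,140 × 0.73 = $311,812.2
City of Stonebridge taxable value = $311,812.2 (exemption does not apply)
City of Stonebridge levy = $311,812.2 × 0.00238 = $742.113036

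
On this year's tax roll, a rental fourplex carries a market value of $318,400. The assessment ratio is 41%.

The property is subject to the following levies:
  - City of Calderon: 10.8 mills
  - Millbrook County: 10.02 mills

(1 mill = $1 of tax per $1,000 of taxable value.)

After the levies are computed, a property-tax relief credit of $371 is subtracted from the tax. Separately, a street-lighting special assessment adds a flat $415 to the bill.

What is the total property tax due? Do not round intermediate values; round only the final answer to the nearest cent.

Assessed value = $318,400 × 0.41 = $130,544
City of Calderon: $130,544 × 0.0108 = $1,409.8752
Millbrook County: $130,544 × 0.01002 = $1,308.05088
Levies subtotal = $2,717.92608
After credit = $2,717.92608 − $371 = $2,346.92608
Total = $2,346.92608 + $415 = $2,761.92608

$2,761.93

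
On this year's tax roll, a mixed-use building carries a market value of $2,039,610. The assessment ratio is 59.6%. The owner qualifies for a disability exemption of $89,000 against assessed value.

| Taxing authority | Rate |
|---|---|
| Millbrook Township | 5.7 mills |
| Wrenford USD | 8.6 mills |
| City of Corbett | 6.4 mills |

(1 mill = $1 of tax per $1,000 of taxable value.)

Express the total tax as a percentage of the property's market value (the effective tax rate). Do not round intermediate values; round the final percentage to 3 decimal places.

1.143%

Assessed value = $2,039,610 × 0.596 = $1,215,607.56
Taxable value = $1,215,607.56 − $89,000 = $1,126,607.56
Millbrook Township: $1,126,607.56 × 0.0057 = $6,421.663092
Wrenford USD: $1,126,607.56 × 0.0086 = $9,688.825016
City of Corbett: $1,126,607.56 × 0.0064 = $7,210.288384
Total tax = $23,320.776492
Effective rate = $23,320.776492 ÷ $2,039,610 = 1.143% of market value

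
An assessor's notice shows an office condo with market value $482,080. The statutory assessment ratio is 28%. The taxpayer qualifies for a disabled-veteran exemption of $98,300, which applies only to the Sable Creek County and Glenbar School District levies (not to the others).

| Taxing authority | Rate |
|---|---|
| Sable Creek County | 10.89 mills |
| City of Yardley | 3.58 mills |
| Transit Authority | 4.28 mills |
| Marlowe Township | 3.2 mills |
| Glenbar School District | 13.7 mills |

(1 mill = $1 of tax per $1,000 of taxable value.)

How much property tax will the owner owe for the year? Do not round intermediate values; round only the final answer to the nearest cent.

Assessed value = $482,080 × 0.28 = $134,982.4
Sable Creek County: ($134,982.4 − $98,300) × 0.01089 = $36,682.4 × 0.01089 = $399.471336
City of Yardley: $134,982.4 × 0.00358 = $483.236992
Transit Authority: $134,982.4 × 0.00428 = $577.724672
Marlowe Township: $134,982.4 × 0.0032 = $431.94368
Glenbar School District: ($134,982.4 − $98,300) × 0.0137 = $36,682.4 × 0.0137 = $502.54888
Total = $2,394.92556

$2,394.93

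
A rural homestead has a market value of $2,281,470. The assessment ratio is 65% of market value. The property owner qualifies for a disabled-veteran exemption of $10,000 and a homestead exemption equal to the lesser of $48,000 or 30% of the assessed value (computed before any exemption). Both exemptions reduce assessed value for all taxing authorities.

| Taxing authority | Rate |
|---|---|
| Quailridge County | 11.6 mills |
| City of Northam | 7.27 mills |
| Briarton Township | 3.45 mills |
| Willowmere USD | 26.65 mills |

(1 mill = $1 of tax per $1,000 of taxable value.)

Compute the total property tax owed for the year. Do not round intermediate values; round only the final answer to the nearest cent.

Assessed value = $2,281,470 × 0.65 = $1,482,955.5
Homestead exemption = min($48,000, 30% × $1,482,955.5) = min($48,000, $444,886.65) = $48,000 (dollar cap binds)
Taxable value = $1,482,955.5 − $10,000 − $48,000 = $1,424,955.5
Quailridge County: $1,424,955.5 × 0.0116 = $16,529.4838
City of Northam: $1,424,955.5 × 0.00727 = $10,359.426485
Briarton Township: $1,424,955.5 × 0.00345 = $4,916.096475
Willowmere USD: $1,424,955.5 × 0.02665 = $37,975.064075
Total = $69,780.070835

$69,780.07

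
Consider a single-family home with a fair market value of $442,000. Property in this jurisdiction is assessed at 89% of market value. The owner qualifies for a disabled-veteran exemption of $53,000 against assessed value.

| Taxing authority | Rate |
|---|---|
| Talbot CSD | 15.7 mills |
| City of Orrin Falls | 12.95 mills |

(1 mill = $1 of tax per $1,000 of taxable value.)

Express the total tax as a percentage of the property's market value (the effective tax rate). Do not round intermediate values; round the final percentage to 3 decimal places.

Assessed value = $442,000 × 0.89 = $393,380
Taxable value = $393,380 − $53,000 = $340,380
Talbot CSD: $340,380 × 0.0157 = $5,343.966
City of Orrin Falls: $340,380 × 0.01295 = $4,407.921
Total tax = $9,751.887
Effective rate = $9,751.887 ÷ $442,000 = 2.206% of market value

2.206%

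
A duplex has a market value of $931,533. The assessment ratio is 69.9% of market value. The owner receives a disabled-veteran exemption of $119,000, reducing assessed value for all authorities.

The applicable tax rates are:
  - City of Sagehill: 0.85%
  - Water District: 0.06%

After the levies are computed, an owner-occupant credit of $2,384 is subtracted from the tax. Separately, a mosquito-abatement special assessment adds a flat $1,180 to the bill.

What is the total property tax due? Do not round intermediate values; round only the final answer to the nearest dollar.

$3,638

Assessed value = $931,533 × 0.699 = $651,141.567
Taxable value = $651,141.567 − $119,000 = $532,141.567
City of Sagehill: $532,141.567 × 0.0085 = $4,523.2033195
Water District: $532,141.567 × 0.0006 = $319.2849402
Levies subtotal = $4,842.4882597
After credit = $4,842.4882597 − $2,384 = $2,458.4882597
Total = $2,458.4882597 + $1,180 = $3,638.4882597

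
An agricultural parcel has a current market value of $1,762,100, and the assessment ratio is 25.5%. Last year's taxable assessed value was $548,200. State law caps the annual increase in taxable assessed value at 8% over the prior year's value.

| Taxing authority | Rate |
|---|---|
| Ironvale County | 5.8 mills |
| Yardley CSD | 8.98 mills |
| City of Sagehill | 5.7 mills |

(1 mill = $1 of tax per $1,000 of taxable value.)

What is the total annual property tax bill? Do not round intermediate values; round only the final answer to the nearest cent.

$9,202.39

Uncapped assessed value = $1,762,100 × 0.255 = $449,335.5
Cap limit = $548,200 × 1.08 = $592,056
Taxable assessed value = min($449,335.5, $592,056) = $449,335.5 (cap does not bind)
Ironvale County: $449,335.5 × 0.0058 = $2,606.1459
Yardley CSD: $449,335.5 × 0.00898 = $4,035.03279
City of Sagehill: $449,335.5 × 0.0057 = $2,561.21235
Total = $9,202.39104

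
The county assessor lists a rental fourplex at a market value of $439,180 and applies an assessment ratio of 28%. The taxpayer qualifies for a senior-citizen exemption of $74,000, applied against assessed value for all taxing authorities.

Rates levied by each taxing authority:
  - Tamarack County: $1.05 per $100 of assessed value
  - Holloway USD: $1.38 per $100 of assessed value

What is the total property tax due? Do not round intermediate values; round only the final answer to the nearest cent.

$1,189.98

Assessed value = $439,180 × 0.28 = $122,970.4
Taxable value = $122,970.4 − $74,000 = $48,970.4
Tamarack County: $48,970.4 × 0.0105 = $514.1892
Holloway USD: $48,970.4 × 0.0138 = $675.79152
Total = $514.1892 + $675.79152 = $1,189.98072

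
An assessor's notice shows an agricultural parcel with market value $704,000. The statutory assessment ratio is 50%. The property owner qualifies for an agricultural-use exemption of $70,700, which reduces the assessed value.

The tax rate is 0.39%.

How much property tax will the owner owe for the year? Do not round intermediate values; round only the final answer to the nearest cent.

$1,097.07

Assessed value = $704,000 × 0.5 = $352,000
Taxable value = $352,000 − $70,700 = $281,300
Tax = $281,300 × 0.0039 = $1,097.07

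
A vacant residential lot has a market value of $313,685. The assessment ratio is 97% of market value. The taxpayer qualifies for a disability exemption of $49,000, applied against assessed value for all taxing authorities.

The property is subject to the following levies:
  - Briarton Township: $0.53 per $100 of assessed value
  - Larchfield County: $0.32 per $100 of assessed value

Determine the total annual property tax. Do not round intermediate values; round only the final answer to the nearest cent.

$2,169.83

Assessed value = $313,685 × 0.97 = $304,274.45
Taxable value = $304,274.45 − $49,000 = $255,274.45
Briarton Township: $255,274.45 × 0.0053 = $1,352.954585
Larchfield County: $255,274.45 × 0.0032 = $816.87824
Total = $1,352.954585 + $816.87824 = $2,169.832825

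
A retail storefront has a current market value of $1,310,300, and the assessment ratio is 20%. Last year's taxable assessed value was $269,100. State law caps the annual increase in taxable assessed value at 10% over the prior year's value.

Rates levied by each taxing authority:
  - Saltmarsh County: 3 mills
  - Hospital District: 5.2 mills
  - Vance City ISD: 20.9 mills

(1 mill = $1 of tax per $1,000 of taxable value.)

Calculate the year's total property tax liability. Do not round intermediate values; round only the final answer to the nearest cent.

$7,625.95

Uncapped assessed value = $1,310,300 × 0.2 = $262,060
Cap limit = $269,100 × 1.1 = $296,010
Taxable assessed value = min($262,060, $296,010) = $262,060 (cap does not bind)
Saltmarsh County: $262,060 × 0.003 = $786.18
Hospital District: $262,060 × 0.0052 = $1,362.712
Vance City ISD: $262,060 × 0.0209 = $5,477.054
Total = $7,625.946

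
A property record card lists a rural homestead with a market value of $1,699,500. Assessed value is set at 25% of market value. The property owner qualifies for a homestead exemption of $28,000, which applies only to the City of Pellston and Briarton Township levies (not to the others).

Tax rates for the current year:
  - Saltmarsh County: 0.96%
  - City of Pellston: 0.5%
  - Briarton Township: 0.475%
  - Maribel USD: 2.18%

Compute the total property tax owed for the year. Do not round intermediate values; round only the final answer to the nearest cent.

$17,210.61

Assessed value = $1,699,500 × 0.25 = $424,875
Saltmarsh County: $424,875 × 0.0096 = $4,078.8
City of Pellston: ($424,875 − $28,000) × 0.005 = $396,875 × 0.005 = $1,984.375
Briarton Township: ($424,875 − $28,000) × 0.00475 = $396,875 × 0.00475 = $1,885.15625
Maribel USD: $424,875 × 0.0218 = $9,262.275
Total = $17,210.60625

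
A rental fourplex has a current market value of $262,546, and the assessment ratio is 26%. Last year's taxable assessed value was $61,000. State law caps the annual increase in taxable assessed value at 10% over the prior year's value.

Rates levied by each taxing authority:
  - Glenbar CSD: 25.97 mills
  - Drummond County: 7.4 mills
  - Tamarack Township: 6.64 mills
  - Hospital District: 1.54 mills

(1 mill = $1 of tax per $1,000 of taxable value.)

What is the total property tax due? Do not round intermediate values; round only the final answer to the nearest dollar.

Uncapped assessed value = $262,546 × 0.26 = $68,261.96
Cap limit = $61,000 × 1.1 = $67,100
Taxable assessed value = min($68,261.96, $67,100) = $67,100 (cap binds)
Glenbar CSD: $67,100 × 0.02597 = $1,742.587
Drummond County: $67,100 × 0.0074 = $496.54
Tamarack Township: $67,100 × 0.00664 = $445.544
Hospital District: $67,100 × 0.00154 = $103.334
Total = $2,788.005

$2,788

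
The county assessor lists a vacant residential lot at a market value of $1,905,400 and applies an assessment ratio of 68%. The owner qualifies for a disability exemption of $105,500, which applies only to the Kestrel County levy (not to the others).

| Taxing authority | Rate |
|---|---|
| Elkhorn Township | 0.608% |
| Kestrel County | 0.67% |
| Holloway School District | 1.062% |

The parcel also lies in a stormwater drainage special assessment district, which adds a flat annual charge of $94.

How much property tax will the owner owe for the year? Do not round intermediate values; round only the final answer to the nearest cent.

$29,705.87

Assessed value = $1,905,400 × 0.68 = $1,295,672
Elkhorn Township: $1,295,672 × 0.00608 = $7,877.68576
Kestrel County: ($1,295,672 − $105,500) × 0.0067 = $1,190,172 × 0.0067 = $7,974.1524
Holloway School District: $1,295,672 × 0.01062 = $13,760.03664
Levies subtotal = $29,611.8748
Total = $29,611.8748 + $94 = $29,705.8748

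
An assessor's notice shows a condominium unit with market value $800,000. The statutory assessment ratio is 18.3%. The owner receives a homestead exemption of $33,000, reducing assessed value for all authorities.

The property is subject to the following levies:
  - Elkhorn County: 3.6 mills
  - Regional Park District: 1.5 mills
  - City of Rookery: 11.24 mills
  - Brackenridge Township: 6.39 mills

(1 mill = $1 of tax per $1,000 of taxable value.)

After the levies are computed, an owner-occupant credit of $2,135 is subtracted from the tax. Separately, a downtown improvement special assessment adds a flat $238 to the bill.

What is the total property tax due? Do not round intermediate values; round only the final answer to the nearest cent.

$680.58

Assessed value = $800,000 × 0.183 = $146,400
Taxable value = $146,400 − $33,000 = $113,400
Elkhorn County: $113,400 × 0.0036 = $408.24
Regional Park District: $113,400 × 0.0015 = $170.1
City of Rookery: $113,400 × 0.01124 = $1,274.616
Brackenridge Township: $113,400 × 0.00639 = $724.626
Levies subtotal = $2,577.582
After credit = $2,577.582 − $2,135 = $442.582
Total = $442.582 + $238 = $680.582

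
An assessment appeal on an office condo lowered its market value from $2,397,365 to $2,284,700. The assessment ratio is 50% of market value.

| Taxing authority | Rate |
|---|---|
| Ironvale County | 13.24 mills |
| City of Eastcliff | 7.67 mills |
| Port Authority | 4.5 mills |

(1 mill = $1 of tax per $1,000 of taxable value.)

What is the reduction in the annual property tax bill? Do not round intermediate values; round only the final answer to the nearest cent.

Old assessed value = $2,397,365 × 0.5 = $1,198,682.5
New assessed value = $2,284,700 × 0.5 = $1,142,350
Combined rate = 0.01324 + 0.00767 + 0.0045 = 0.02541
Old tax = $1,198,682.5 × 0.02541 = $30,458.522325
New tax = $1,142,350 × 0.02541 = $29,027.1135
Reduction = $30,458.522325 − $29,027.1135 = $1,431.408825

$1,431.41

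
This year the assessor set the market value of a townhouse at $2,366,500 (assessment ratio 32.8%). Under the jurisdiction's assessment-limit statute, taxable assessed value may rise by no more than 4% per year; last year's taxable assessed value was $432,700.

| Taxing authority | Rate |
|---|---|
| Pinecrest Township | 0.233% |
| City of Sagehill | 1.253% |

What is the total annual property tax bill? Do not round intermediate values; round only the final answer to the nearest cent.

$6,687.12

Uncapped assessed value = $2,366,500 × 0.328 = $776,212
Cap limit = $432,700 × 1.04 = $450,008
Taxable assessed value = min($776,212, $450,008) = $450,008 (cap binds)
Pinecrest Township: $450,008 × 0.00233 = $1,048.51864
City of Sagehill: $450,008 × 0.01253 = $5,638.60024
Total = $6,687.11888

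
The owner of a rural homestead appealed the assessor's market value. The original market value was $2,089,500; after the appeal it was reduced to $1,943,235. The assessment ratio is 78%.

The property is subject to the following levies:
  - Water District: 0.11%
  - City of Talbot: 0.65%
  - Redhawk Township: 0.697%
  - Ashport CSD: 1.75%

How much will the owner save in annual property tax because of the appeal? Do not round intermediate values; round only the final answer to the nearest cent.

$3,658.76

Old assessed value = $2,089,500 × 0.78 = $1,629,810
New assessed value = $1,943,235 × 0.78 = $1,515,723.3
Combined rate = 0.0011 + 0.0065 + 0.00697 + 0.0175 = 0.03207
Old tax = $1,629,810 × 0.03207 = $52,268.0067
New tax = $1,515,723.3 × 0.03207 = $48,609.246231
Reduction = $52,268.0067 − $48,609.246231 = $3,658.760469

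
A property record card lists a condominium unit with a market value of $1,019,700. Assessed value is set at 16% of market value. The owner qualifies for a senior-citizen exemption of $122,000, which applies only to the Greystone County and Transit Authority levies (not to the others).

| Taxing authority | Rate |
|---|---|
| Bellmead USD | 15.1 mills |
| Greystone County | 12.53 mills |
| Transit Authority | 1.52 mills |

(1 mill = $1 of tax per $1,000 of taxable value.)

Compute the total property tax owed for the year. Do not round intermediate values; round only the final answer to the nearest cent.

Assessed value = $1,019,700 × 0.16 = $163,152
Bellmead USD: $163,152 × 0.0151 = $2,463.5952
Greystone County: ($163,152 − $122,000) × 0.01253 = $41,152 × 0.01253 = $515.63456
Transit Authority: ($163,152 − $122,000) × 0.00152 = $41,152 × 0.00152 = $62.55104
Total = $3,041.7808

$3,041.78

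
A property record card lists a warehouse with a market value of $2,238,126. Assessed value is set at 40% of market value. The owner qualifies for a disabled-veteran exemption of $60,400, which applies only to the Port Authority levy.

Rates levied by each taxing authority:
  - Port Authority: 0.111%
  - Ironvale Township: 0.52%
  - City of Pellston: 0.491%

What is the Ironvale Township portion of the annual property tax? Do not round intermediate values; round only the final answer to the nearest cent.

Assessed value = $2,238,126 × 0.4 = $895,250.4
Ironvale Township taxable value = $895,250.4 (exemption does not apply)
Ironvale Township levy = $895,250.4 × 0.0052 = $4,655.30208

$4,655.30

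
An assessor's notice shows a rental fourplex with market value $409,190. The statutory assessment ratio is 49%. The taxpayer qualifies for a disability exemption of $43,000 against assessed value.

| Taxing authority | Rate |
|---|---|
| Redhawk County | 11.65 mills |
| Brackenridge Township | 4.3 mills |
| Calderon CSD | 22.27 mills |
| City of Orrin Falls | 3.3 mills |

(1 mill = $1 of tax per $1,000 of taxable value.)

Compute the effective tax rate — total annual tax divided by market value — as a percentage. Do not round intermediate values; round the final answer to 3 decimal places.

1.598%

Assessed value = $409,190 × 0.49 = $200,503.1
Taxable value = $200,503.1 − $43,000 = $157,503.1
Redhawk County: $157,503.1 × 0.01165 = $1,834.911115
Brackenridge Township: $157,503.1 × 0.0043 = $677.26333
Calderon CSD: $157,503.1 × 0.02227 = $3,507.594037
City of Orrin Falls: $157,503.1 × 0.0033 = $519.76023
Total tax = $6,539.528712
Effective rate = $6,539.528712 ÷ $409,190 = 1.598% of market value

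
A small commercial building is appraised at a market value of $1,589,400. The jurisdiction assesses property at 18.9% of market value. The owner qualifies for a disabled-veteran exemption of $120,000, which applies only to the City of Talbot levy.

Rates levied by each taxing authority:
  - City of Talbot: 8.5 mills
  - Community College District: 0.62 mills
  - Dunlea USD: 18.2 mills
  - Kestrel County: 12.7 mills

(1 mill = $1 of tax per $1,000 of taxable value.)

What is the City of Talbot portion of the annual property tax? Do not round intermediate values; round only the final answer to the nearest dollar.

Assessed value = $1,589,400 × 0.189 = $300,396.6
City of Talbot taxable value = $300,396.6 − $120,000 = $180,396.6
City of Talbot levy = $180,396.6 × 0.0085 = $1,533.3711

$1,533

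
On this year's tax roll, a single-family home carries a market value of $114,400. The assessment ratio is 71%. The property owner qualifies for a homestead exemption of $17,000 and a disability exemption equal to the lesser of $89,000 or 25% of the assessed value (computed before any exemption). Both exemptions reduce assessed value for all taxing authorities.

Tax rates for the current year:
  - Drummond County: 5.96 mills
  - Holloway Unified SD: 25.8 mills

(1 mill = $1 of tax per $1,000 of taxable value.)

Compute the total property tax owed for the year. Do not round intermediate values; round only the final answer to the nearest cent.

$1,394.84

Assessed value = $114,400 × 0.71 = $81,224
Disability exemption = min($89,000, 25% × $81,224) = min($89,000, $20,306) = $20,306 (percentage binds)
Taxable value = $81,224 − $17,000 − $20,306 = $43,918
Drummond County: $43,918 × 0.00596 = $261.75128
Holloway Unified SD: $43,918 × 0.0258 = $1,133.0844
Total = $1,394.83568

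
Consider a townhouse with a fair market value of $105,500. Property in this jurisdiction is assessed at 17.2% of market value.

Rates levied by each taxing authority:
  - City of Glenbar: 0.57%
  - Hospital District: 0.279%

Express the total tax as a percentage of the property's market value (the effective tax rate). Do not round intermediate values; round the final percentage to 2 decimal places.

Assessed value = $105,500 × 0.172 = $18,146
City of Glenbar: $18,146 × 0.0057 = $103.4322
Hospital District: $18,146 × 0.00279 = $50.62734
Total tax = $154.05954
Effective rate = $154.05954 ÷ $105,500 = 0.15% of market value

0.15%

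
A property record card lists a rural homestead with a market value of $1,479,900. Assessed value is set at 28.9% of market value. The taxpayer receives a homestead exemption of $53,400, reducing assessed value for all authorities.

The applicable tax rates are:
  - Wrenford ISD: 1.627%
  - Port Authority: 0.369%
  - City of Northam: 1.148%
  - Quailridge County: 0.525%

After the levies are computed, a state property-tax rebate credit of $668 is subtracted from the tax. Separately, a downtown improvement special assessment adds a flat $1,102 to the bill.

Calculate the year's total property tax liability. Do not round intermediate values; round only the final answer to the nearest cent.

Assessed value = $1,479,900 × 0.289 = $427,691.1
Taxable value = $427,691.1 − $53,400 = $374,291.1
Wrenford ISD: $374,291.1 × 0.01627 = $6,089.716197
Port Authority: $374,291.1 × 0.00369 = $1,381.134159
City of Northam: $374,291.1 × 0.01148 = $4,296.861828
Quailridge County: $374,291.1 × 0.00525 = $1,965.028275
Levies subtotal = $13,732.740459
After credit = $13,732.740459 − $668 = $13,064.740459
Total = $13,064.740459 + $1,102 = $14,166.740459

$14,166.74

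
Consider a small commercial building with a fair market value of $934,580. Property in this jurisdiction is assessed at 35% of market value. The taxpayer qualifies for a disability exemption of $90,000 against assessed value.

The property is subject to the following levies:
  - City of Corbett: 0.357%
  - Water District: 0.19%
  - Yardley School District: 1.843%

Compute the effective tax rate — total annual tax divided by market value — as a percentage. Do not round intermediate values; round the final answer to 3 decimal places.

0.606%

Assessed value = $934,580 × 0.35 = $327,103
Taxable value = $327,103 − $90,000 = $237,103
City of Corbett: $237,103 × 0.00357 = $846.45771
Water District: $237,103 × 0.0019 = $450.4957
Yardley School District: $237,103 × 0.01843 = $4,369.80829
Total tax = $5,666.7617
Effective rate = $5,666.7617 ÷ $934,580 = 0.606% of market value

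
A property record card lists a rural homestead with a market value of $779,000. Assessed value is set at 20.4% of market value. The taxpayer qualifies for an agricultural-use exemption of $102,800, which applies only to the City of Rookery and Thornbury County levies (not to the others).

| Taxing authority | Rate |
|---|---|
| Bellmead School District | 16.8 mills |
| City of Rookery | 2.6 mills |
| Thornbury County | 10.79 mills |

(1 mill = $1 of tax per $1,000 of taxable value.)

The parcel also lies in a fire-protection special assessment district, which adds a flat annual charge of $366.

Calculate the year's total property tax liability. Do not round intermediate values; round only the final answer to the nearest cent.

Assessed value = $779,000 × 0.204 = $158,916
Bellmead School District: $158,916 × 0.0168 = $2,669.7888
City of Rookery: ($158,916 − $102,800) × 0.0026 = $56,116 × 0.0026 = $145.9016
Thornbury County: ($158,916 − $102,800) × 0.01079 = $56,116 × 0.01079 = $605.49164
Levies subtotal = $3,421.18204
Total = $3,421.18204 + $366 = $3,787.18204

$3,787.18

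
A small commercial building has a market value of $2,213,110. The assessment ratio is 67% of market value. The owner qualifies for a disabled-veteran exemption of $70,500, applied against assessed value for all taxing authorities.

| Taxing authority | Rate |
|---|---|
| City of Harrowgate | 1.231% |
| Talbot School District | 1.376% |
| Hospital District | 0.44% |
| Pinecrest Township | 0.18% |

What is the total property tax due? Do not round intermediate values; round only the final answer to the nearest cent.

Assessed value = $2,213,110 × 0.67 = $1,482,783.7
Taxable value = $1,482,783.7 − $70,500 = $1,412,283.7
City of Harrowgate: $1,412,283.7 × 0.01231 = $17,385.212347
Talbot School District: $1,412,283.7 × 0.01376 = $19,433.023712
Hospital District: $1,412,283.7 × 0.0044 = $6,214.04828
Pinecrest Township: $1,412,283.7 × 0.0018 = $2,542.11066
Total = $17,385.212347 + $19,433.023712 + $6,214.04828 + $2,542.11066 = $45,574.394999

$45,574.39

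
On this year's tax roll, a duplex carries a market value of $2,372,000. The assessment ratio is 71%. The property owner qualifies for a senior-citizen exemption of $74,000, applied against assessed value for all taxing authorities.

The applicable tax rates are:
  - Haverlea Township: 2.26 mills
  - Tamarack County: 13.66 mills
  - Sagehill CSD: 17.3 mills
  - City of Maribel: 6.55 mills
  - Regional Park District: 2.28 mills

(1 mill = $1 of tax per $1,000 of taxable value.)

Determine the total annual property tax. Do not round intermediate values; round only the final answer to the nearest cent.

$67,705.55

Assessed value = $2,372,000 × 0.71 = $1,684,120
Taxable value = $1,684,120 − $74,000 = $1,610,120
Haverlea Township: $1,610,120 × 0.00226 = $3,638.8712
Tamarack County: $1,610,120 × 0.01366 = $21,994.2392
Sagehill CSD: $1,610,120 × 0.0173 = $27,855.076
City of Maribel: $1,610,120 × 0.00655 = $10,546.286
Regional Park District: $1,610,120 × 0.00228 = $3,671.0736
Total = $3,638.8712 + $21,994.2392 + $27,855.076 + $10,546.286 + $3,671.0736 = $67,705.546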